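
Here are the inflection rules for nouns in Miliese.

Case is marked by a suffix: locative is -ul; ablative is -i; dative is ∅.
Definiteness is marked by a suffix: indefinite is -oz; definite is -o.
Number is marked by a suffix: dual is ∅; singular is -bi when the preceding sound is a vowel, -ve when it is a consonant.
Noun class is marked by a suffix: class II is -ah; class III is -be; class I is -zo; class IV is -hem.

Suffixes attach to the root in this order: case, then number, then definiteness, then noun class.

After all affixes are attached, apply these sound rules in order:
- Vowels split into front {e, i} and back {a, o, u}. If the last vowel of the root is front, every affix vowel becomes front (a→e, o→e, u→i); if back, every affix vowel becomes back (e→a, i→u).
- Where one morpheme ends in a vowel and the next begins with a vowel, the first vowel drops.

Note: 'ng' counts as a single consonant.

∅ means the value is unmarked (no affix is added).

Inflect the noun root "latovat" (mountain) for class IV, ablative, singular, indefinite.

latovatubozham

Attach case ablative -i → latovati.
Attach number singular -bi (after vowel 'i') → latovatibi.
Attach definiteness indefinite -oz → latovatibioz.
Attach noun class class IV -hem → latovatibiozhem.
Apply vowel harmony: latovatibiozhem → latovatubuozham.
Apply vowel deletion: latovatubuozham → latovatubozham.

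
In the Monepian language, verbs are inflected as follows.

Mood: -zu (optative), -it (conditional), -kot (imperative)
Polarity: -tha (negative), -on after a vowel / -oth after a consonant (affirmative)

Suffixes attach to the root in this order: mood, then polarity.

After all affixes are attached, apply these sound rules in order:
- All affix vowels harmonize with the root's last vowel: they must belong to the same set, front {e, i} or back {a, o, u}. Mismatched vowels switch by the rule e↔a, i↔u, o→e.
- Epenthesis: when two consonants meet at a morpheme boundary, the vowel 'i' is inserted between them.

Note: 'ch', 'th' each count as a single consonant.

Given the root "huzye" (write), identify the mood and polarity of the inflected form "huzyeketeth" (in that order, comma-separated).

Segment: huzye-kot-oth.
mood: -kot → imperative.
polarity: -on/oth → affirmative.

imperative, affirmative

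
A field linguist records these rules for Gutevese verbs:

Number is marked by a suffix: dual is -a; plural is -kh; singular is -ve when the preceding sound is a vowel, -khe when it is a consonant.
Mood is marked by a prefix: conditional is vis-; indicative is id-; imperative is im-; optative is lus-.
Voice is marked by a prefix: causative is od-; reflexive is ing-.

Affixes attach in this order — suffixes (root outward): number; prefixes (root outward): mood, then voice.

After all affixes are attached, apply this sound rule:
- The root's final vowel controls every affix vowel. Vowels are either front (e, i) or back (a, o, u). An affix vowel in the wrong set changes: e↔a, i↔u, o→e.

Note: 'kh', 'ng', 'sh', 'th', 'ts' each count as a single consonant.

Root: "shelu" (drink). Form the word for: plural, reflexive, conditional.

ungvusshelukh

Attach number plural -kh → shelukh.
Attach mood conditional vis- → visshelukh.
Attach voice reflexive ing- → ingvisshelukh.
Apply vowel harmony: ingvisshelukh → ungvusshelukh.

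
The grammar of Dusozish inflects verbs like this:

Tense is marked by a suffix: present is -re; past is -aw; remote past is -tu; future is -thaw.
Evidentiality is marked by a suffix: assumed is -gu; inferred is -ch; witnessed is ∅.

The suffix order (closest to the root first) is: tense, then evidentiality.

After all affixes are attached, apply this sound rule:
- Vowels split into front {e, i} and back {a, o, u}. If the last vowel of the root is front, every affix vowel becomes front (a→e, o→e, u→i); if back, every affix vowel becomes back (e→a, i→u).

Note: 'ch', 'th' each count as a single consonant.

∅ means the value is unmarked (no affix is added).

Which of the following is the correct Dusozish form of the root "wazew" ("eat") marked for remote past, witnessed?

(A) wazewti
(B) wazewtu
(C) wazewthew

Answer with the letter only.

Attach tense remote past -tu → wazewtu.
evidentiality = witnessed: zero marking, form stays wazewtu.
Apply vowel harmony: wazewtu → wazewti.
So the correct form is wazewti, option (A).
(B) wazewtu is wrong: it fails to apply the sound rule(s).
(C) wazewthew is wrong: it uses future instead of remote past for tense.

A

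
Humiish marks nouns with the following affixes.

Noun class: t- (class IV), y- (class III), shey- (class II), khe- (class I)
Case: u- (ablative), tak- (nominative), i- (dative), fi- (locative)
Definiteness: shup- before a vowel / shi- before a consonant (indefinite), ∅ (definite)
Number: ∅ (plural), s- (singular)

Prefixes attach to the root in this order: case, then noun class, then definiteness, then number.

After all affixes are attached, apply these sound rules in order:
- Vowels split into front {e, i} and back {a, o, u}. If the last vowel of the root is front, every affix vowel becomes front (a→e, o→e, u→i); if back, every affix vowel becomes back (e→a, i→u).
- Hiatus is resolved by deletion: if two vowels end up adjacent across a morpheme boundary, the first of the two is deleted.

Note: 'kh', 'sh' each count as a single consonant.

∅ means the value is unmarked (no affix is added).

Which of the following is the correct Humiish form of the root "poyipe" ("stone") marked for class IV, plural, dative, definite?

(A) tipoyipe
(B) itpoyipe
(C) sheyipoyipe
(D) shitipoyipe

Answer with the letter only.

Attach case dative i- → ipoyipe.
Attach noun class class IV t- → tipoyipe.
definiteness = definite: zero marking, form stays tipoyipe.
number = plural: zero marking, form stays tipoyipe.
Vowel harmony: no change.
Vowel deletion: no change.
So the correct form is tipoyipe, option (A).
(D) shitipoyipe is wrong: it uses indefinite instead of definite for definiteness.
(B) itpoyipe is wrong: it has the affixes in the wrong order.
(C) sheyipoyipe is wrong: it uses class II instead of class IV for noun class.

A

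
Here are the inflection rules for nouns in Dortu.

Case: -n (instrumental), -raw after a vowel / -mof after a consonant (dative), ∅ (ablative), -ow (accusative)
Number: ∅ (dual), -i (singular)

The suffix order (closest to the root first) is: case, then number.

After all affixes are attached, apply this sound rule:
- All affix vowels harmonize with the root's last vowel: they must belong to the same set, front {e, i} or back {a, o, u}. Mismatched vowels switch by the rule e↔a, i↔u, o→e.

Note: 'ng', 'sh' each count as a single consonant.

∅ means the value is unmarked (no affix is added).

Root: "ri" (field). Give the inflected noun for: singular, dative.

Attach case dative -raw (after vowel 'i') → riraw.
Attach number singular -i → rirawi.
Apply vowel harmony: rirawi → rirewi.

rirewi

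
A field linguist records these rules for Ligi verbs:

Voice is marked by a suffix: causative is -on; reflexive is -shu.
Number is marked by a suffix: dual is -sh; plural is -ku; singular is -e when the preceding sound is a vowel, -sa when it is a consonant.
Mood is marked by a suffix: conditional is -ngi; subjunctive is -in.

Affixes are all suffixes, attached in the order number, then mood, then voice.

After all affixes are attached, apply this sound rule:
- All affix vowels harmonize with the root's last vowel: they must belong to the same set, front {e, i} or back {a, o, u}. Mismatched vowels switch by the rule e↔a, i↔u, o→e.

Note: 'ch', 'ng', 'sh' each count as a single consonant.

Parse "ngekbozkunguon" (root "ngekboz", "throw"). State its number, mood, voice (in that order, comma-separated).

plural, conditional, causative

Segment: ngekboz-ku-ngi-on.
number: -ku → plural.
mood: -ngi → conditional.
voice: -on → causative.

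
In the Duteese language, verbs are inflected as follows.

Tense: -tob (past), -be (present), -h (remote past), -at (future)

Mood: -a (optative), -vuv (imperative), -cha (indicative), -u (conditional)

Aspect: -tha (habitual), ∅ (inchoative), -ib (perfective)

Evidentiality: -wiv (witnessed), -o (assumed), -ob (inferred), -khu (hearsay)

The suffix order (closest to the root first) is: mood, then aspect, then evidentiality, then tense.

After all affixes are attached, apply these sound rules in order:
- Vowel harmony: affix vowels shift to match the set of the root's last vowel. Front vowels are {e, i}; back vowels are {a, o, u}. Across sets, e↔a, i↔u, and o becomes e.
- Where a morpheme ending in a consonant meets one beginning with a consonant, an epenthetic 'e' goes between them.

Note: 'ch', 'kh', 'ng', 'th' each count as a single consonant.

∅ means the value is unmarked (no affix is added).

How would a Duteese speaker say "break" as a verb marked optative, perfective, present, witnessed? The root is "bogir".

bogireibewivebe

Attach mood optative -a → bogira.
Attach aspect perfective -ib → bogiraib.
Attach evidentiality witnessed -wiv → bogiraibwiv.
Attach tense present -be → bogiraibwivbe.
Apply vowel harmony: bogiraibwivbe → bogireibwivbe.
Apply epenthesis: bogireibwivbe → bogireibewivebe.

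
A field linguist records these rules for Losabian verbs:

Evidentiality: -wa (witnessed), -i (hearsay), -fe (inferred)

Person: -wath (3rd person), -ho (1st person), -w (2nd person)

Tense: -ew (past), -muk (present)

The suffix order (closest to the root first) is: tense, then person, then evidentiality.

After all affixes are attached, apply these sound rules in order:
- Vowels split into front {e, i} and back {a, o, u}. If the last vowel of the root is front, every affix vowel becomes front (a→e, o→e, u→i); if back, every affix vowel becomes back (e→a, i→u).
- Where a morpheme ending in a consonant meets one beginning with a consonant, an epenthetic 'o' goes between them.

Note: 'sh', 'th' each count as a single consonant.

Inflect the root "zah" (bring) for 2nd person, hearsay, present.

Attach tense present -muk → zahmuk.
Attach person 2nd person -w → zahmukw.
Attach evidentiality hearsay -i → zahmukwi.
Apply vowel harmony: zahmukwi → zahmukwu.
Apply epenthesis: zahmukwu → zahomukowu.

zahomukowu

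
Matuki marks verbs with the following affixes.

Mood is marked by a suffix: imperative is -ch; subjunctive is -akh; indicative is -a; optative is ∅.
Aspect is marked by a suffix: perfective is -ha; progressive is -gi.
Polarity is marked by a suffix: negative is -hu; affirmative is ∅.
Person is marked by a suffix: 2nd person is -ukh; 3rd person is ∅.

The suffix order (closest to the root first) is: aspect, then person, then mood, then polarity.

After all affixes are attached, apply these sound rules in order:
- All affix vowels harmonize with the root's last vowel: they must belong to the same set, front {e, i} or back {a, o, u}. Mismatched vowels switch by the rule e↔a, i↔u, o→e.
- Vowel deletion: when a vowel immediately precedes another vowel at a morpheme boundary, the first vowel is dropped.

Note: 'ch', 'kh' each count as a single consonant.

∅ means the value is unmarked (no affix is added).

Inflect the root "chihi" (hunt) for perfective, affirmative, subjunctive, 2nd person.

chihihikhekh

Attach aspect perfective -ha → chihiha.
Attach person 2nd person -ukh → chihihaukh.
Attach mood subjunctive -akh → chihihaukhakh.
polarity = affirmative: zero marking, form stays chihihaukhakh.
Apply vowel harmony: chihihaukhakh → chihiheikhekh.
Apply vowel deletion: chihiheikhekh → chihihikhekh.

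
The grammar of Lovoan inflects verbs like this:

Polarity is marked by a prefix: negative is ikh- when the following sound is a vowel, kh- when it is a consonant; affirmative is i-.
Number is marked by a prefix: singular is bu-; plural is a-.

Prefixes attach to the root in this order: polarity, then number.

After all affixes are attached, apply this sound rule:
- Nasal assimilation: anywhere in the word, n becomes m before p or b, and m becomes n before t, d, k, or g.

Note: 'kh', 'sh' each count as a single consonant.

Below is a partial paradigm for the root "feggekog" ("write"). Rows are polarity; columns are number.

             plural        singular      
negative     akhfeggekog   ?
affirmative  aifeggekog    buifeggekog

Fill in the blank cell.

bukhfeggekog

Attach polarity negative kh- (before consonant 'f') → khfeggekog.
Attach number singular bu- → bukhfeggekog.
Nasal assimilation: no change.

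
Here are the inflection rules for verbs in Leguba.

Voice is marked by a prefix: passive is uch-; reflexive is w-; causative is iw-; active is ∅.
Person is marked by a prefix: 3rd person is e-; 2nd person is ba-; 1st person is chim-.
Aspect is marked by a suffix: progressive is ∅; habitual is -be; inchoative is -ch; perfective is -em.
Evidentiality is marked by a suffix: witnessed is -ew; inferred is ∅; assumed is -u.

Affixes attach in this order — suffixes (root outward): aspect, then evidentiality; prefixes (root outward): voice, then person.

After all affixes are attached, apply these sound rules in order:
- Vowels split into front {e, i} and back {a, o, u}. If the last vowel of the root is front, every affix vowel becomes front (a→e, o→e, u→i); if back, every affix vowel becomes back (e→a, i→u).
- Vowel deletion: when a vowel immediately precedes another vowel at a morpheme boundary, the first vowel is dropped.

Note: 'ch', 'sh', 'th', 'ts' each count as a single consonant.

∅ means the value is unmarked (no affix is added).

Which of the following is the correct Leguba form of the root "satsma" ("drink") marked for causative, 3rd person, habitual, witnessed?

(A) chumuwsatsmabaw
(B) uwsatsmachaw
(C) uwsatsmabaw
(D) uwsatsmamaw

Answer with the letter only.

C

Attach voice causative iw- → iwsatsma.
Attach aspect habitual -be → iwsatsmabe.
Attach evidentiality witnessed -ew → iwsatsmabeew.
Attach person 3rd person e- → eiwsatsmabeew.
Apply vowel harmony: eiwsatsmabeew → auwsatsmabaaw.
Apply vowel deletion: auwsatsmabaaw → uwsatsmabaw.
So the correct form is uwsatsmabaw, option (C).
(D) uwsatsmamaw is wrong: it uses perfective instead of habitual for aspect.
(B) uwsatsmachaw is wrong: it uses inchoative instead of habitual for aspect.
(A) chumuwsatsmabaw is wrong: it uses 1st person instead of 3rd person for person.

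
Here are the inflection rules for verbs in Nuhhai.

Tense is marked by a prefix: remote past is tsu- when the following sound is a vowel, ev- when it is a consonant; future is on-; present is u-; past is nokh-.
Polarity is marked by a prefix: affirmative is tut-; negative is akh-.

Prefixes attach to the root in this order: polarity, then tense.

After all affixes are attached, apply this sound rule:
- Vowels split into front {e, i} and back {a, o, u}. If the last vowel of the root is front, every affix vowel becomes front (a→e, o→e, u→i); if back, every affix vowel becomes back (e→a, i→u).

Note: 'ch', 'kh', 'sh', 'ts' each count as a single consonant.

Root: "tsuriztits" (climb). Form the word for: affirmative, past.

nekhtittsuriztits

Attach polarity affirmative tut- → tuttsuriztits.
Attach tense past nokh- → nokhtuttsuriztits.
Apply vowel harmony: nokhtuttsuriztits → nekhtittsuriztits.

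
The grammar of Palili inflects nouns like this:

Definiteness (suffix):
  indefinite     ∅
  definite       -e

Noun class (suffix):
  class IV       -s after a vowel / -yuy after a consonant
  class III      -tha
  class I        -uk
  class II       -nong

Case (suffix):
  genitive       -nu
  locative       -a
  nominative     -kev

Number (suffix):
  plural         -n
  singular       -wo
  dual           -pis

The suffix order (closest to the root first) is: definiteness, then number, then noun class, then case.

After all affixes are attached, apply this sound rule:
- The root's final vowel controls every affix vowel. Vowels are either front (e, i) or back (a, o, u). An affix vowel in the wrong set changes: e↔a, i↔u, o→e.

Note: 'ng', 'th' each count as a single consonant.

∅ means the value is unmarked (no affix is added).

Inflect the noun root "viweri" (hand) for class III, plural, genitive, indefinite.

definiteness = indefinite: zero marking, form stays viweri.
Attach number plural -n → viwerin.
Attach noun class class III -tha → viwerintha.
Attach case genitive -nu → viwerinthanu.
Apply vowel harmony: viwerinthanu → viwerintheni.

viwerintheni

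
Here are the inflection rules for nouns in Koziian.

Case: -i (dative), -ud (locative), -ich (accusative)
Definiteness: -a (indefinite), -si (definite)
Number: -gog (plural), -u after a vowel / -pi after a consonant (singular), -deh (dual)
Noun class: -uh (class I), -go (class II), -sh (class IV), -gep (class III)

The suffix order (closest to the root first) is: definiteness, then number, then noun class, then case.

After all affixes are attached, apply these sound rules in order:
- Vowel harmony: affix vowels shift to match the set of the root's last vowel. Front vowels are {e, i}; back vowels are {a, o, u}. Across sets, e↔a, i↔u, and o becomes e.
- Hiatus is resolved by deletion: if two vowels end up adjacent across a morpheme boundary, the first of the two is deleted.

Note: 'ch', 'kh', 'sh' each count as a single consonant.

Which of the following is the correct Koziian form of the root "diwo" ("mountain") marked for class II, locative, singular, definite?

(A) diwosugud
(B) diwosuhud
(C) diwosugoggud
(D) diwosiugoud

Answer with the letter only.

Attach definiteness definite -si → diwosi.
Attach number singular -u (after vowel 'i') → diwosiu.
Attach noun class class II -go → diwosiugo.
Attach case locative -ud → diwosiugoud.
Apply vowel harmony: diwosiugoud → diwosuugoud.
Apply vowel deletion: diwosuugoud → diwosugud.
So the correct form is diwosugud, option (A).
(C) diwosugoggud is wrong: it uses plural instead of singular for number.
(D) diwosiugoud is wrong: it fails to apply the sound rule(s).
(B) diwosuhud is wrong: it uses class I instead of class II for noun class.

A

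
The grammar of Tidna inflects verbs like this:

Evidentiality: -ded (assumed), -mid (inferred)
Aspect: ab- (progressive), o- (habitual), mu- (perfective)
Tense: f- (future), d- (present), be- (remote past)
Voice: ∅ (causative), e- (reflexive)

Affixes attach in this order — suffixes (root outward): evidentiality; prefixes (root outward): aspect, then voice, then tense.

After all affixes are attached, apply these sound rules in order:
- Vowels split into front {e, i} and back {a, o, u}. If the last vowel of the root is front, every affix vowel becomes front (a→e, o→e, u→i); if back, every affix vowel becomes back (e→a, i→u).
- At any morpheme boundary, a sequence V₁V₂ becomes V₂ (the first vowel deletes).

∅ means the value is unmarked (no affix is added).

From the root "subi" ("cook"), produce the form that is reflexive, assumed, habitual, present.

desubided

Attach evidentiality assumed -ded → subided.
Attach aspect habitual o- → osubided.
Attach voice reflexive e- → eosubided.
Attach tense present d- → deosubided.
Apply vowel harmony: deosubided → deesubided.
Apply vowel deletion: deesubided → desubided.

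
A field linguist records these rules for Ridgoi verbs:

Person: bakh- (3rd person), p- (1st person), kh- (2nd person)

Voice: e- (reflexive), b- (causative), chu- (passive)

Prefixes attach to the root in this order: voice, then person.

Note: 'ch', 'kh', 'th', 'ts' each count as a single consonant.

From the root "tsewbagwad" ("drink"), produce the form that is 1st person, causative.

pbtsewbagwad

Attach voice causative b- → btsewbagwad.
Attach person 1st person p- → pbtsewbagwad.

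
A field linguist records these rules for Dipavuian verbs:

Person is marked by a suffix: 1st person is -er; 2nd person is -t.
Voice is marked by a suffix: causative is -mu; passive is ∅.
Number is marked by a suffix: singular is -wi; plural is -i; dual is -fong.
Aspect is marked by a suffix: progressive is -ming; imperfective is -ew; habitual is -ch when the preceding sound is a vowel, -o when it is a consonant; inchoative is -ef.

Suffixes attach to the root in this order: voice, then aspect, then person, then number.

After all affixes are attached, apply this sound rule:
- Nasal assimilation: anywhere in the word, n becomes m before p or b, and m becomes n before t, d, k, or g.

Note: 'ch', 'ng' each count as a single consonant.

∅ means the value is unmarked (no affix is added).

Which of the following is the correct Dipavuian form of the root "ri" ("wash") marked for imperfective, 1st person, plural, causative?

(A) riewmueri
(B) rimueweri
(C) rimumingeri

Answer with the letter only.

Attach voice causative -mu → rimu.
Attach aspect imperfective -ew → rimuew.
Attach person 1st person -er → rimuewer.
Attach number plural -i → rimueweri.
Nasal assimilation: no change.
So the correct form is rimueweri, option (B).
(A) riewmueri is wrong: it has the affixes in the wrong order.
(C) rimumingeri is wrong: it uses progressive instead of imperfective for aspect.

B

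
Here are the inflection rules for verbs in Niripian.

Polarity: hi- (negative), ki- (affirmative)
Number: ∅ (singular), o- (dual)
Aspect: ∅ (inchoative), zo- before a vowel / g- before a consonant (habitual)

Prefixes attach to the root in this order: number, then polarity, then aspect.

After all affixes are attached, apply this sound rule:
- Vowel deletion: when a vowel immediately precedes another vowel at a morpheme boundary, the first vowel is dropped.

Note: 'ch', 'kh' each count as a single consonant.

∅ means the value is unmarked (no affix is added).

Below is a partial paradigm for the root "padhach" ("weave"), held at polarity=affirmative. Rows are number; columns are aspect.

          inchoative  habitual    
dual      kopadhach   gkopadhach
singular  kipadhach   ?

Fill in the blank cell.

gkipadhach

number = singular: zero marking, form stays padhach.
Attach polarity affirmative ki- → kipadhach.
Attach aspect habitual g- (before consonant 'k') → gkipadhach.
Vowel deletion: no change.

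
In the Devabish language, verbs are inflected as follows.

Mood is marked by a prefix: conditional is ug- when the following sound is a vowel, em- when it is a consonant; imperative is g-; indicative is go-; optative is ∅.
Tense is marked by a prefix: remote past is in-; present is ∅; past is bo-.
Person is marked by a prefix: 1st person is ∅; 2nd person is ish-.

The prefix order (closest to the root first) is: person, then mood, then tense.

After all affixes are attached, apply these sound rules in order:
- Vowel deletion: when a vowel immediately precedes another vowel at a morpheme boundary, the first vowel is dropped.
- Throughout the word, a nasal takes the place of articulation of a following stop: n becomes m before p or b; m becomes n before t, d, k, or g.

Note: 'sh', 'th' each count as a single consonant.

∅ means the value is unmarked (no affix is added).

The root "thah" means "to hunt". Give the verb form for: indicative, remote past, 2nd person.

ingishthah

Attach person 2nd person ish- → ishthah.
Attach mood indicative go- → goishthah.
Attach tense remote past in- → ingoishthah.
Apply vowel deletion: ingoishthah → ingishthah.
Nasal assimilation: no change.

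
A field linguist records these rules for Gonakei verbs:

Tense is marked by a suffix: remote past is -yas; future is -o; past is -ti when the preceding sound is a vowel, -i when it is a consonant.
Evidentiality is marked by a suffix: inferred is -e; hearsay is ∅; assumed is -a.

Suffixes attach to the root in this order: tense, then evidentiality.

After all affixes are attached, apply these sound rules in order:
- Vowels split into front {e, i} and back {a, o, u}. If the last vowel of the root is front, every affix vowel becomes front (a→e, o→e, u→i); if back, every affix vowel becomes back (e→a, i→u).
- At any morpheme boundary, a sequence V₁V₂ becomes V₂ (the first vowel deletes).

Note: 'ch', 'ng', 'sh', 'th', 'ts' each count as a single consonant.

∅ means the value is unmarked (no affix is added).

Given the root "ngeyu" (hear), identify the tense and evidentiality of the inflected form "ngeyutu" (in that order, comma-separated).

Segment: ngeyu-ti.
tense: -ti/i → past.
evidentiality: ∅ → hearsay.

past, hearsay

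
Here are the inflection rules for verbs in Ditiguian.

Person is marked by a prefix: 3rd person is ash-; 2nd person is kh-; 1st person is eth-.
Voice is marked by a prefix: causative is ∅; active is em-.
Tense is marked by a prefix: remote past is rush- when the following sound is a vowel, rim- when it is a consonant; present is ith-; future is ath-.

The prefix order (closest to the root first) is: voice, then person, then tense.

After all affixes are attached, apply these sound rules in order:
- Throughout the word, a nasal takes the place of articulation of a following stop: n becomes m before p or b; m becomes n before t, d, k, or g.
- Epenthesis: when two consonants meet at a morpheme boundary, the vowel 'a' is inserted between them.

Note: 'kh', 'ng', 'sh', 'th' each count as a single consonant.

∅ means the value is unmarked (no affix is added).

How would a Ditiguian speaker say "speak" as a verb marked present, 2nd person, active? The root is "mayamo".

Attach voice active em- → emmayamo.
Attach person 2nd person kh- → khemmayamo.
Attach tense present ith- → ithkhemmayamo.
Nasal assimilation: no change.
Apply epenthesis: ithkhemmayamo → ithakhemamayamo.

ithakhemamayamo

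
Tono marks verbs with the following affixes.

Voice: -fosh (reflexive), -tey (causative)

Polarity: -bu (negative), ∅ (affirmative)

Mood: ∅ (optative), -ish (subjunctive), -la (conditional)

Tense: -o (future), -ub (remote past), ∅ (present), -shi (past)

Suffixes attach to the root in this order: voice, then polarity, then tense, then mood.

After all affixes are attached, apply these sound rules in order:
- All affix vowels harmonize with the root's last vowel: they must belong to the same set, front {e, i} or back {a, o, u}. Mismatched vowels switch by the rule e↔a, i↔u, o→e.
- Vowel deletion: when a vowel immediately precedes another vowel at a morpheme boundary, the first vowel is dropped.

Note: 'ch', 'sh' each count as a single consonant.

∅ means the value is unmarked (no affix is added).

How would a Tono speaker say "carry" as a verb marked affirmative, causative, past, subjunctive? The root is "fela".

Attach voice causative -tey → felatey.
polarity = affirmative: zero marking, form stays felatey.
Attach tense past -shi → felateyshi.
Attach mood subjunctive -ish → felateyshiish.
Apply vowel harmony: felateyshiish → felatayshuush.
Apply vowel deletion: felatayshuush → felatayshush.

felatayshush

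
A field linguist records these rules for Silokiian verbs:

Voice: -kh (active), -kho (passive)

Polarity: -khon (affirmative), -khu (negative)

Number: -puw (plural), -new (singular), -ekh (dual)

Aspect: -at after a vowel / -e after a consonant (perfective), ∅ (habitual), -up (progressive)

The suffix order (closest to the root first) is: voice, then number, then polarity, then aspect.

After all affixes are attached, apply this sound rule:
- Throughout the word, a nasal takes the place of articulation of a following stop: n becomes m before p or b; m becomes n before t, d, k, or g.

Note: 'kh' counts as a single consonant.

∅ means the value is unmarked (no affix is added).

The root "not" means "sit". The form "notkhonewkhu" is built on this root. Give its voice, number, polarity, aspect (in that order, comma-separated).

passive, singular, negative, habitual

Segment: not-kho-new-khu.
voice: -kho → passive.
number: -new → singular.
polarity: -khu → negative.
aspect: ∅ → habitual.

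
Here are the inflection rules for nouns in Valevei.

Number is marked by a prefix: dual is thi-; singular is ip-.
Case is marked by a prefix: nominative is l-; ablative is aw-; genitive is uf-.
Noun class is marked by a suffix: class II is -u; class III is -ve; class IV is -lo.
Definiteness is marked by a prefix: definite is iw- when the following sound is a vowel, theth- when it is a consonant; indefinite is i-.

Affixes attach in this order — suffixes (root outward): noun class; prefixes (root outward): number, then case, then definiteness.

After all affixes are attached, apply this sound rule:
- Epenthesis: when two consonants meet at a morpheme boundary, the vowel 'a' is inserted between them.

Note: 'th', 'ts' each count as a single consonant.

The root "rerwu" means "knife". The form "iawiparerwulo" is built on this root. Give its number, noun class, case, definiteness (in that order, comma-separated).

Segment: i-aw-ip-rerwu-lo.
number: ip- → singular.
noun class: -lo → class IV.
case: aw- → ablative.
definiteness: i- → indefinite.

singular, class IV, ablative, indefinite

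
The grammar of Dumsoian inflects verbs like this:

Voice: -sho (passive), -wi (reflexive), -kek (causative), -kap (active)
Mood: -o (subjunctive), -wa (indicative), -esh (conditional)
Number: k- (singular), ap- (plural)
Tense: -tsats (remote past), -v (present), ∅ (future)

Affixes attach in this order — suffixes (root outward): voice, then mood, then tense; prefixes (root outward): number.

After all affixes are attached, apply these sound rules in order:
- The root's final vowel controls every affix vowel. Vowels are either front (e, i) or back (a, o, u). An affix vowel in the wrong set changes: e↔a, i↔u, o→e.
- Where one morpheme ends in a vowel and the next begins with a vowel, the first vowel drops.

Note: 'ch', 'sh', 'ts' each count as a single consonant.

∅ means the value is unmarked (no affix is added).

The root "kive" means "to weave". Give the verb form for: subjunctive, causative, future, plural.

Attach voice causative -kek → kivekek.
Attach mood subjunctive -o → kivekeko.
Attach number plural ap- → apkivekeko.
tense = future: zero marking, form stays apkivekeko.
Apply vowel harmony: apkivekeko → epkivekeke.
Vowel deletion: no change.

epkivekeke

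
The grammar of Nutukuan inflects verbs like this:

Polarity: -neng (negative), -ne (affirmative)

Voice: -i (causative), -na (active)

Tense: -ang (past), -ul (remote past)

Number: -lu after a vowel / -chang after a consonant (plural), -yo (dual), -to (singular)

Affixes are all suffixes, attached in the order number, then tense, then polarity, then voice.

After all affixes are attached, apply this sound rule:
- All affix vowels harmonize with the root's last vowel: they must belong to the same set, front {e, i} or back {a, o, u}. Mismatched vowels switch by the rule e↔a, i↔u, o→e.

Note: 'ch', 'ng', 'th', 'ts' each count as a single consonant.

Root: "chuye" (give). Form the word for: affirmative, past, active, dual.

Attach number dual -yo → chuyeyo.
Attach tense past -ang → chuyeyoang.
Attach polarity affirmative -ne → chuyeyoangne.
Attach voice active -na → chuyeyoangnena.
Apply vowel harmony: chuyeyoangnena → chuyeyeengnene.

chuyeyeengnene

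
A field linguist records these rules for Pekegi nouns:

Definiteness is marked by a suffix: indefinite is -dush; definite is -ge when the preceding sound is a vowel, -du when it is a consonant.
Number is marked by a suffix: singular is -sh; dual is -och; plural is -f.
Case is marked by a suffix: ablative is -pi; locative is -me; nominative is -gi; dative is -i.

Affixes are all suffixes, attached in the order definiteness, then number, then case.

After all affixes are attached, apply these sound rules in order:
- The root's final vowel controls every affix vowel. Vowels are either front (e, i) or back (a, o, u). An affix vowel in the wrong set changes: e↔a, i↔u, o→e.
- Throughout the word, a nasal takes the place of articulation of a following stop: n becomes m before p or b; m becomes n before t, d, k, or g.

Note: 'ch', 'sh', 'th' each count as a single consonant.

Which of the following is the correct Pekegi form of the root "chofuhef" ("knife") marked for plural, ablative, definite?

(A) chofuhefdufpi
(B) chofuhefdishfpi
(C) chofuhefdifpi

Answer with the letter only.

C

Attach definiteness definite -du (after consonant 'f') → chofuhefdu.
Attach number plural -f → chofuhefduf.
Attach case ablative -pi → chofuhefdufpi.
Apply vowel harmony: chofuhefdufpi → chofuhefdifpi.
Nasal assimilation: no change.
So the correct form is chofuhefdifpi, option (C).
(B) chofuhefdishfpi is wrong: it uses indefinite instead of definite for definiteness.
(A) chofuhefdufpi is wrong: it fails to apply the sound rule(s).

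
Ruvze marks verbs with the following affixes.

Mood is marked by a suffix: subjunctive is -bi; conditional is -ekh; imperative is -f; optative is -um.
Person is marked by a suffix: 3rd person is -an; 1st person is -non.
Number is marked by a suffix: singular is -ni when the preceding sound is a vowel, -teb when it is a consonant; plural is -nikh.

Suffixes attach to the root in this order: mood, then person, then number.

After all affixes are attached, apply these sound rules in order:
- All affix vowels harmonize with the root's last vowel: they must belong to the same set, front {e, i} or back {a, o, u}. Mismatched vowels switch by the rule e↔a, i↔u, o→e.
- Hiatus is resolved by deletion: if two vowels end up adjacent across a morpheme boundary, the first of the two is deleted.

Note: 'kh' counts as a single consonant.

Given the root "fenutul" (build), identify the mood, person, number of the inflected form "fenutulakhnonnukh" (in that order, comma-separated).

Segment: fenutul-ekh-non-nikh.
mood: -ekh → conditional.
person: -non → 1st person.
number: -nikh → plural.

conditional, 1st person, plural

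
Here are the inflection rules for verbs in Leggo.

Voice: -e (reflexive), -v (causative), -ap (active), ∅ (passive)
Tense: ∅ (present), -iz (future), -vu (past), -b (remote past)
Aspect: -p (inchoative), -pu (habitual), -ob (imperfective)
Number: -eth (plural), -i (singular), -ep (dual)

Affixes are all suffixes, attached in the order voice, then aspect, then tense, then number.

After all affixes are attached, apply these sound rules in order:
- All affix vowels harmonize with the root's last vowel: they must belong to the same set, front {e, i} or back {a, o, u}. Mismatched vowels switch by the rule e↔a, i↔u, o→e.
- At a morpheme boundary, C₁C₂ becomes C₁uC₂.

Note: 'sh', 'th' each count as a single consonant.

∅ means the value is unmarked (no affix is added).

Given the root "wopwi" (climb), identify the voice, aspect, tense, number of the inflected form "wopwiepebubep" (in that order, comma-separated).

Segment: wopwi-ap-ob-b-ep.
voice: -ap → active.
aspect: -ob → imperfective.
tense: -b → remote past.
number: -ep → dual.

active, imperfective, remote past, dual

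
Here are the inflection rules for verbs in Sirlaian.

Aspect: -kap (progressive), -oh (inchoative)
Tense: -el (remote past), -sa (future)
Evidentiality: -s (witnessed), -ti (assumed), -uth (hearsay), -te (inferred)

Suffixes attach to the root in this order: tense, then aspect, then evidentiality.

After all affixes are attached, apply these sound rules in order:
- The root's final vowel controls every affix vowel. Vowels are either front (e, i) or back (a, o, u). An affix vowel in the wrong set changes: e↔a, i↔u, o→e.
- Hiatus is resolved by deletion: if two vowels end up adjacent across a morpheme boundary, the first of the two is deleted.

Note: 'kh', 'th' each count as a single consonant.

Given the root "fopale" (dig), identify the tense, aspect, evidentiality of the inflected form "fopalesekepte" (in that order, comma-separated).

Segment: fopale-sa-kap-te.
tense: -sa → future.
aspect: -kap → progressive.
evidentiality: -te → inferred.

future, progressive, inferred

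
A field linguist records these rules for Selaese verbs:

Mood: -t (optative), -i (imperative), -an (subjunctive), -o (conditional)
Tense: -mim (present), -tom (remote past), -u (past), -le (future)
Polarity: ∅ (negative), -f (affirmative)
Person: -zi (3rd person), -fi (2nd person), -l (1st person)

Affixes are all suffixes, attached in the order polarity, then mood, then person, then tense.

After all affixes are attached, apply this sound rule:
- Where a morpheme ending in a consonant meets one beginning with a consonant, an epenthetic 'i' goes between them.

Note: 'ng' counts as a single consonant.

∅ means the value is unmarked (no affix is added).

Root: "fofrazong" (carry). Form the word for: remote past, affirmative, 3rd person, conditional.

fofrazongifozitom

Attach polarity affirmative -f → fofrazongf.
Attach mood conditional -o → fofrazongfo.
Attach person 3rd person -zi → fofrazongfozi.
Attach tense remote past -tom → fofrazongfozitom.
Apply epenthesis: fofrazongfozitom → fofrazongifozitom.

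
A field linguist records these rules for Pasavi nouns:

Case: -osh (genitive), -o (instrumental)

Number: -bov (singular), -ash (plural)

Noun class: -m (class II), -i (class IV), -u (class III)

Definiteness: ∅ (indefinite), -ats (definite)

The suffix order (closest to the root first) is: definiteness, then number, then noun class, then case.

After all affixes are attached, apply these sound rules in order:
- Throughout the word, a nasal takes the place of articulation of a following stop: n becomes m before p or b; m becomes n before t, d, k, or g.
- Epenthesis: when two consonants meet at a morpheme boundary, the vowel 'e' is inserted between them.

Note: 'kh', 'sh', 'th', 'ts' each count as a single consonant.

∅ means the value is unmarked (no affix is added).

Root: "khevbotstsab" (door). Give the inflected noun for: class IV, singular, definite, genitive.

khevbotstsabatseboviosh

Attach definiteness definite -ats → khevbotstsabats.
Attach number singular -bov → khevbotstsabatsbov.
Attach noun class class IV -i → khevbotstsabatsbovi.
Attach case genitive -osh → khevbotstsabatsboviosh.
Nasal assimilation: no change.
Apply epenthesis: khevbotstsabatsboviosh → khevbotstsabatseboviosh.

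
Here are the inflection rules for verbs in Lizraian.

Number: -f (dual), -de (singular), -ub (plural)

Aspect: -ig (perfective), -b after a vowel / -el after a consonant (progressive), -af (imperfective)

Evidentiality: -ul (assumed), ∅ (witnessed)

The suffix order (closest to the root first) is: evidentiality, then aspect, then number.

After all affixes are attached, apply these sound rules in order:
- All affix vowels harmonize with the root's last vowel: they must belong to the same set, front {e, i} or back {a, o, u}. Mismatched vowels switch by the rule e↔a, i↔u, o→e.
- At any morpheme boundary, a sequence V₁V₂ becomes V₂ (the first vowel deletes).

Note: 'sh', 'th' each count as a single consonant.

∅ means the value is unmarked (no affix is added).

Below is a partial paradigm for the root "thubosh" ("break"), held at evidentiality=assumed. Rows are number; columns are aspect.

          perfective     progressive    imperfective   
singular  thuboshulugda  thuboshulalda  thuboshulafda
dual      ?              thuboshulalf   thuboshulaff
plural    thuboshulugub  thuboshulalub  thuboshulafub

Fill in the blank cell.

Attach evidentiality assumed -ul → thuboshul.
Attach aspect perfective -ig → thuboshulig.
Attach number dual -f → thuboshuligf.
Apply vowel harmony: thuboshuligf → thuboshulugf.
Vowel deletion: no change.

thuboshulugf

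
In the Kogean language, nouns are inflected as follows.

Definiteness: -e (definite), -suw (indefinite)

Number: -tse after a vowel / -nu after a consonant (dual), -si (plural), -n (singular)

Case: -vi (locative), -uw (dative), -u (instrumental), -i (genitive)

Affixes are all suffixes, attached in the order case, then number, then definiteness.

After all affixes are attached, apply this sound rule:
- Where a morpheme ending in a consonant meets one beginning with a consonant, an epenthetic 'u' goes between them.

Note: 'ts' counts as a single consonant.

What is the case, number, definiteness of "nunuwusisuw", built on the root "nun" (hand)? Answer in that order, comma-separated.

Segment: nun-uw-si-suw.
case: -uw → dative.
number: -si → plural.
definiteness: -suw → indefinite.

dative, plural, indefinite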